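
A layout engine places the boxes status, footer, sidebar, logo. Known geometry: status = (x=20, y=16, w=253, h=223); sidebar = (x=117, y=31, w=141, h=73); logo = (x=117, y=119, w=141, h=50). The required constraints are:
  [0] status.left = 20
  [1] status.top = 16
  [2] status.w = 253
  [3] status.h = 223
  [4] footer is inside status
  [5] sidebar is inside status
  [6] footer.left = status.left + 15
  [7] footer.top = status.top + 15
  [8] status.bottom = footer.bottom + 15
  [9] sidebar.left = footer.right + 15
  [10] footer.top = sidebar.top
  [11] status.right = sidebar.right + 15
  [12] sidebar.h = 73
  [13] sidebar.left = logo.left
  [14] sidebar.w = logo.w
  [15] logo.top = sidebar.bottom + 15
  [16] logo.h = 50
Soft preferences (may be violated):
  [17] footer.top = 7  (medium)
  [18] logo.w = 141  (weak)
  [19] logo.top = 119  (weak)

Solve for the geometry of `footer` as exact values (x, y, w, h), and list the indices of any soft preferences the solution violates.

1. footer.x = 35  [footer.left = status.left + 15]
2. footer.y = 31  [footer.top = status.top + 15]
3. footer.h = 193  [status.bottom = footer.bottom + 15]
4. footer.w = 67  [sidebar.left = footer.right + 15]

footer = (x=35, y=31, w=67, h=193)
violated soft preferences: 17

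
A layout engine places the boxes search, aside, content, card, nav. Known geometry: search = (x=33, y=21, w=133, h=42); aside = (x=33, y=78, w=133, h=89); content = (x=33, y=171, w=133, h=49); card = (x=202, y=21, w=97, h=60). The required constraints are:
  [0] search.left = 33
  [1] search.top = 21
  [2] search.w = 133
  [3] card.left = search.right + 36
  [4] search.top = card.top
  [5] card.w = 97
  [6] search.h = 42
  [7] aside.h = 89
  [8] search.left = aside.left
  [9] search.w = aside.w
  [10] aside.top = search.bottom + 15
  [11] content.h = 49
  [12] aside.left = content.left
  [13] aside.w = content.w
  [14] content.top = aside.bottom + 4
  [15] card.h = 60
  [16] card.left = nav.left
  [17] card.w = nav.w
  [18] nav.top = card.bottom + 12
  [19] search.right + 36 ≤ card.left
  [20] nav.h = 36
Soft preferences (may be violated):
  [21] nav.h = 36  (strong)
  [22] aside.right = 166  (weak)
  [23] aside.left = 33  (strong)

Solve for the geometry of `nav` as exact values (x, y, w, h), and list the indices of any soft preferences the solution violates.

nav = (x=202, y=93, w=97, h=36)
violated soft preferences: none

1. nav.x = 202  [card.left = nav.left]
2. nav.w = 97  [card.w = nav.w]
3. nav.y = 93  [nav.top = card.bottom + 12]
4. nav.h = 36  [nav.h = 36]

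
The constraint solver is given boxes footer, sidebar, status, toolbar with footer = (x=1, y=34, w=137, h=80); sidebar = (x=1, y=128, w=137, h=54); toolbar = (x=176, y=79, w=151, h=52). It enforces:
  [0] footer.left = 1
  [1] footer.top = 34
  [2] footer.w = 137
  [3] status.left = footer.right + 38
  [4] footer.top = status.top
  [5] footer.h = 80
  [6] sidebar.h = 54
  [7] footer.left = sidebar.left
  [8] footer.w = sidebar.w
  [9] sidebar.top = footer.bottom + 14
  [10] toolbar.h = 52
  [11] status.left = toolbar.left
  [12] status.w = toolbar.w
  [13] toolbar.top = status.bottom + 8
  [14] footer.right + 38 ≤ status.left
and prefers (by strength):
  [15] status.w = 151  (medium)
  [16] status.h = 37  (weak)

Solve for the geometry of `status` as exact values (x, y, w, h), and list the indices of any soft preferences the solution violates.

1. status.x = 176  [status.left = footer.right + 38]
2. status.y = 34  [footer.top = status.top]
3. status.w = 151  [status.w = toolbar.w]
4. status.h = 37  [toolbar.top = status.bottom + 8]

status = (x=176, y=34, w=151, h=37)
violated soft preferences: none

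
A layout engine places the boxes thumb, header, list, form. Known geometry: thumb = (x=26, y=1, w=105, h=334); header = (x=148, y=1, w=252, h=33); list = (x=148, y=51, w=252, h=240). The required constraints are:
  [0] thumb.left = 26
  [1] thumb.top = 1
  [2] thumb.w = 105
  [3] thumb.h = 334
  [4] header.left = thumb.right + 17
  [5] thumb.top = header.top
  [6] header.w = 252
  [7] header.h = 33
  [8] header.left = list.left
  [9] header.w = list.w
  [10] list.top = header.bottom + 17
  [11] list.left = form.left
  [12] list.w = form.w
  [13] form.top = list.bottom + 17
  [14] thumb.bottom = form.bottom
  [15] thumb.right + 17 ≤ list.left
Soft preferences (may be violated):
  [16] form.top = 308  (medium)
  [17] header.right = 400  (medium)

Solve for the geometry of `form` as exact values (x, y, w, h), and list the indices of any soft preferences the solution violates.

1. form.x = 148  [list.left = form.left]
2. form.w = 252  [list.w = form.w]
3. form.y = 308  [form.top = list.bottom + 17]
4. form.h = 27  [thumb.bottom = form.bottom]

form = (x=148, y=308, w=252, h=27)
violated soft preferences: none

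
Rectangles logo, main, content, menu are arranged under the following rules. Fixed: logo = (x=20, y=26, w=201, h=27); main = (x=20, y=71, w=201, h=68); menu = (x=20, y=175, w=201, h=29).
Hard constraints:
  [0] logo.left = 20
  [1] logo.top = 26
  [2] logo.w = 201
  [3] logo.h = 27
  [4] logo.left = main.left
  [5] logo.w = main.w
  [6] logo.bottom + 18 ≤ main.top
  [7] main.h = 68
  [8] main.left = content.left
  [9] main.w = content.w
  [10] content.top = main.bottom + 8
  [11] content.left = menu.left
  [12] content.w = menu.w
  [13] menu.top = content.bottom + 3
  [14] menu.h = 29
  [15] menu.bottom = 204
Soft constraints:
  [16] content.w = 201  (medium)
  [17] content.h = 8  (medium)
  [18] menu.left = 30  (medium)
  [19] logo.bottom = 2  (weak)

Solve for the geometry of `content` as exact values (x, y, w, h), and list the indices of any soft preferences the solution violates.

1. content.x = 20  [main.left = content.left]
2. content.w = 201  [main.w = content.w]
3. content.y = 147  [content.top = main.bottom + 8]
4. content.h = 25  [menu.top = content.bottom + 3]

content = (x=20, y=147, w=201, h=25)
violated soft preferences: 17, 18, 19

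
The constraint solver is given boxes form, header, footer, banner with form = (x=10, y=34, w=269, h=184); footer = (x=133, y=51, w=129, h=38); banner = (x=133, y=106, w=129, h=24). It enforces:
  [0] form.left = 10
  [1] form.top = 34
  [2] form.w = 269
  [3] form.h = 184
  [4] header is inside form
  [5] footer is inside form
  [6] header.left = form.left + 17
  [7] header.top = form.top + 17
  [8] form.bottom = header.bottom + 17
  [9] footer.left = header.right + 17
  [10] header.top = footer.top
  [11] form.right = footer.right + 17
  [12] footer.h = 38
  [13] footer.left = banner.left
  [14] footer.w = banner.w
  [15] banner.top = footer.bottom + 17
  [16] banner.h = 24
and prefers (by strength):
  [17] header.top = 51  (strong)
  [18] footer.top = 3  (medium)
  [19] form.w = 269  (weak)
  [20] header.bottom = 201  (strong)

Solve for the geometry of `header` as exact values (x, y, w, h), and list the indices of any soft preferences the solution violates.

1. header.x = 27  [header.left = form.left + 17]
2. header.y = 51  [header.top = form.top + 17]
3. header.h = 150  [form.bottom = header.bottom + 17]
4. header.w = 89  [footer.left = header.right + 17]

header = (x=27, y=51, w=89, h=150)
violated soft preferences: 18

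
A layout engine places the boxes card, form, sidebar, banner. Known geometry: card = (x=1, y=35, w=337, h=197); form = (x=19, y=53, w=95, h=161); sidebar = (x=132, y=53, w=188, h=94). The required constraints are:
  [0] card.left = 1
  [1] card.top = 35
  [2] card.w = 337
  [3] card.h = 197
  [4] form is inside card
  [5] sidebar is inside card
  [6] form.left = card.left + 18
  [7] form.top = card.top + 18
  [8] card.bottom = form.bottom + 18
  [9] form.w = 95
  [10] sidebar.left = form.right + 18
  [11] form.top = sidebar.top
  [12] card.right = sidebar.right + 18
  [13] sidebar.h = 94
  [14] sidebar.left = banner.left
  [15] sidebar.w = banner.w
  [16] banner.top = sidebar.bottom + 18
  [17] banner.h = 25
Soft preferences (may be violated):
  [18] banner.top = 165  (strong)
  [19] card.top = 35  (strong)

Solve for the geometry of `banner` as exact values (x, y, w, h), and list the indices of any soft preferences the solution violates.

1. banner.x = 132  [sidebar.left = banner.left]
2. banner.w = 188  [sidebar.w = banner.w]
3. banner.y = 165  [banner.top = sidebar.bottom + 18]
4. banner.h = 25  [banner.h = 25]

banner = (x=132, y=165, w=188, h=25)
violated soft preferences: none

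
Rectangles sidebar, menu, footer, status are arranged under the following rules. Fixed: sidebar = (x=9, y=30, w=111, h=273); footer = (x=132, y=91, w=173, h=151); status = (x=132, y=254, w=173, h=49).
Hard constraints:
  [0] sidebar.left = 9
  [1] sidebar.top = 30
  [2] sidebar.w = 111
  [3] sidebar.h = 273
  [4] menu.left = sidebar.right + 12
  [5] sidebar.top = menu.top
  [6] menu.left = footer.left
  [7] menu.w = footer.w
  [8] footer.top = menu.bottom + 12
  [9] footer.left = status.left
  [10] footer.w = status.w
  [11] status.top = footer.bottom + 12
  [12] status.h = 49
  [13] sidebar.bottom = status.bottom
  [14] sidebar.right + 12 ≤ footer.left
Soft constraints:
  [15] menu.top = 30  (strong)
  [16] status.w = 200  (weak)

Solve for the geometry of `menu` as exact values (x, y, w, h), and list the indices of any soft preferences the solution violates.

1. menu.x = 132  [menu.left = sidebar.right + 12]
2. menu.y = 30  [sidebar.top = menu.top]
3. menu.w = 173  [menu.w = footer.w]
4. menu.h = 49  [footer.top = menu.bottom + 12]

menu = (x=132, y=30, w=173, h=49)
violated soft preferences: 16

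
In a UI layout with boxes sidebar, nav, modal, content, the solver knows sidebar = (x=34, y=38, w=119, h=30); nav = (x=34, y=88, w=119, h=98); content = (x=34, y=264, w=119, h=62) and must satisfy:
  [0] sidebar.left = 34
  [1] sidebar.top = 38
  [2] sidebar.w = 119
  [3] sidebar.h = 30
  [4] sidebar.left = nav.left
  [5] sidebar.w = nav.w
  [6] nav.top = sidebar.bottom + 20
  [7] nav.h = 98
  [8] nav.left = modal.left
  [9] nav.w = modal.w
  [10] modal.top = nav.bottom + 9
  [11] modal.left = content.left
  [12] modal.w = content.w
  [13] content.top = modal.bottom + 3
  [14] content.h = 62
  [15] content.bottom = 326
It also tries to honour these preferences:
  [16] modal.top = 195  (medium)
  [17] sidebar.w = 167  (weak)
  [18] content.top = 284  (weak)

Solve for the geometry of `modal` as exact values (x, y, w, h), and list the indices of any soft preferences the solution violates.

1. modal.x = 34  [nav.left = modal.left]
2. modal.w = 119  [nav.w = modal.w]
3. modal.y = 195  [modal.top = nav.bottom + 9]
4. modal.h = 66  [content.top = modal.bottom + 3]

modal = (x=34, y=195, w=119, h=66)
violated soft preferences: 17, 18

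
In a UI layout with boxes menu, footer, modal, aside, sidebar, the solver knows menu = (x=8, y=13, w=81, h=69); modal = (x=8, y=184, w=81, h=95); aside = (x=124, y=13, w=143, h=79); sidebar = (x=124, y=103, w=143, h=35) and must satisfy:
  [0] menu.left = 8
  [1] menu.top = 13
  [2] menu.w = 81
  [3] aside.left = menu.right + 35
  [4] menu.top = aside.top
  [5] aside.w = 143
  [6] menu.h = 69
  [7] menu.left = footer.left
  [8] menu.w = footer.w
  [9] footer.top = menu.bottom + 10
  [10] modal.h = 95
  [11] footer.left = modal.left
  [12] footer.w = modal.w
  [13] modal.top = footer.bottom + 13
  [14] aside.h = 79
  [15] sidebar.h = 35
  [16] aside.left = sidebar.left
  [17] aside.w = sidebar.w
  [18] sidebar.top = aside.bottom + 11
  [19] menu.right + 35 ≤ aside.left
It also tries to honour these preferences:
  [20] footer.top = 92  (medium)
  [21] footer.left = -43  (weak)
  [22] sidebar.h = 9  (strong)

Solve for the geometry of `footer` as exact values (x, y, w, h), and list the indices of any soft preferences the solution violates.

1. footer.x = 8  [menu.left = footer.left]
2. footer.w = 81  [menu.w = footer.w]
3. footer.y = 92  [footer.top = menu.bottom + 10]
4. footer.h = 79  [modal.top = footer.bottom + 13]

footer = (x=8, y=92, w=81, h=79)
violated soft preferences: 21, 22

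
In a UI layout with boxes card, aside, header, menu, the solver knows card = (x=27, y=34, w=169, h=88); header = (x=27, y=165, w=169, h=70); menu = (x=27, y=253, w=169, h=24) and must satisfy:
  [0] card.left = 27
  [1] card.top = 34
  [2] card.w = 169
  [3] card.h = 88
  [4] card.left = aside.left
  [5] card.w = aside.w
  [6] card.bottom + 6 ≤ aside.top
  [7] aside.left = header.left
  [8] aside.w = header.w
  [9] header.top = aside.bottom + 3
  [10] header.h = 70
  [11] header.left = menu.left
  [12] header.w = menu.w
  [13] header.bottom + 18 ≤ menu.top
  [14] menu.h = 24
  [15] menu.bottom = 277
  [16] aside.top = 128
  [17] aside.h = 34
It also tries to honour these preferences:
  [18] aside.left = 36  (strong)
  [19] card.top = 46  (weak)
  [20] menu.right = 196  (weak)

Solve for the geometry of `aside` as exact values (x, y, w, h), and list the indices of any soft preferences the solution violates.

1. aside.x = 27  [card.left = aside.left]
2. aside.w = 169  [card.w = aside.w]
3. aside.y = 128  [aside.top = 128]
4. aside.h = 34  [aside.h = 34]

aside = (x=27, y=128, w=169, h=34)
violated soft preferences: 18, 19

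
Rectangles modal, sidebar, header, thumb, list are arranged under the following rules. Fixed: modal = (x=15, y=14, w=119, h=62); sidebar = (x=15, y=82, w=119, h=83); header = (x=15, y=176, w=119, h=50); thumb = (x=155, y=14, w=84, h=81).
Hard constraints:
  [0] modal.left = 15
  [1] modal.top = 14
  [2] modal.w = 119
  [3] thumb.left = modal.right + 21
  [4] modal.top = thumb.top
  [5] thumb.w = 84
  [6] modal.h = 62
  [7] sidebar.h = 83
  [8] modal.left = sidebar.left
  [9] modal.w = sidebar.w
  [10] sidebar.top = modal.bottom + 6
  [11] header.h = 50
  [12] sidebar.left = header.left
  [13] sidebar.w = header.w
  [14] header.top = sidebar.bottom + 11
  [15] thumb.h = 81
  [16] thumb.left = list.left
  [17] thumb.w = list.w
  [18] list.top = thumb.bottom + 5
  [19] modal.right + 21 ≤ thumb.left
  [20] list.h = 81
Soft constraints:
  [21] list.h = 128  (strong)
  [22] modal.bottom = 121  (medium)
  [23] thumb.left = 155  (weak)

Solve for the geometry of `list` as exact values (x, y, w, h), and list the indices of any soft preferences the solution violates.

list = (x=155, y=100, w=84, h=81)
violated soft preferences: 21, 22

1. list.x = 155  [thumb.left = list.left]
2. list.w = 84  [thumb.w = list.w]
3. list.y = 100  [list.top = thumb.bottom + 5]
4. list.h = 81  [list.h = 81]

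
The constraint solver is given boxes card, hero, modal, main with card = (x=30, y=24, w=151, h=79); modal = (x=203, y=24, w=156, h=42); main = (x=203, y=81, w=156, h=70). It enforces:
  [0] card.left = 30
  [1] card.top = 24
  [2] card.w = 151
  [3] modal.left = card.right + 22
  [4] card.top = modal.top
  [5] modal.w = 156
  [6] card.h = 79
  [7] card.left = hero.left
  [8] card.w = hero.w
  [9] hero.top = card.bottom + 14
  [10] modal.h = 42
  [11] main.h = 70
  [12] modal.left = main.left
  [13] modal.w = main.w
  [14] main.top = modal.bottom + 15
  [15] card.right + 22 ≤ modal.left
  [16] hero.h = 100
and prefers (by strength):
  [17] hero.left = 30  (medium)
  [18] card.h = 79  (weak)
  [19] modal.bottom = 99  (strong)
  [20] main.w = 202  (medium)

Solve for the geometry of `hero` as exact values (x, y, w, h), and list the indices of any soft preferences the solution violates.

1. hero.x = 30  [card.left = hero.left]
2. hero.w = 151  [card.w = hero.w]
3. hero.y = 117  [hero.top = card.bottom + 14]
4. hero.h = 100  [hero.h = 100]

hero = (x=30, y=117, w=151, h=100)
violated soft preferences: 19, 20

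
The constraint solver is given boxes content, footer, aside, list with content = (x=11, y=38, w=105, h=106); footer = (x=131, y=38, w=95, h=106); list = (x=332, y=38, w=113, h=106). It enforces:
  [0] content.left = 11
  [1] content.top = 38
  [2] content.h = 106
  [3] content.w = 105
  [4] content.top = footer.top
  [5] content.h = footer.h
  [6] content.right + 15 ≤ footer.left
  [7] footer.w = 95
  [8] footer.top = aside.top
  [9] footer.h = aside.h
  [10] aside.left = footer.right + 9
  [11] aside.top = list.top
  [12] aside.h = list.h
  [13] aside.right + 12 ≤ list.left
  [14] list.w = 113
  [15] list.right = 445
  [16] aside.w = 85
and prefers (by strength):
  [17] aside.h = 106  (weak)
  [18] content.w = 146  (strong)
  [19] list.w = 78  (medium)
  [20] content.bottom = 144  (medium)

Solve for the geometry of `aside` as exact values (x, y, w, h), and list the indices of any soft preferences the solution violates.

aside = (x=235, y=38, w=85, h=106)
violated soft preferences: 18, 19

1. aside.y = 38  [footer.top = aside.top]
2. aside.h = 106  [footer.h = aside.h]
3. aside.x = 235  [aside.left = footer.right + 9]
4. aside.w = 85  [aside.w = 85]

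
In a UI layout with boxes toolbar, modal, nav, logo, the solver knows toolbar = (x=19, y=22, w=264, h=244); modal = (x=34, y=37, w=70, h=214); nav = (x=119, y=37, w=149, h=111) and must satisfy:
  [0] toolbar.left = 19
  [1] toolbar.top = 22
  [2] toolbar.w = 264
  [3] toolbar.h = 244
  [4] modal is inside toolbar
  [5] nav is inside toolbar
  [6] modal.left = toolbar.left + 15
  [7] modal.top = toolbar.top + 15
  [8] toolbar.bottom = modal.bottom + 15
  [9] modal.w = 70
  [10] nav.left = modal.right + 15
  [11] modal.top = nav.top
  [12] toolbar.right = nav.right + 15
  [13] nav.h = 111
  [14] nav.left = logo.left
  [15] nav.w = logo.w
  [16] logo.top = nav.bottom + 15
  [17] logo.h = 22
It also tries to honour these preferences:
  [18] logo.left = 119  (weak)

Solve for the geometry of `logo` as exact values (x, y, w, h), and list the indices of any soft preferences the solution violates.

logo = (x=119, y=163, w=149, h=22)
violated soft preferences: none

1. logo.x = 119  [nav.left = logo.left]
2. logo.w = 149  [nav.w = logo.w]
3. logo.y = 163  [logo.top = nav.bottom + 15]
4. logo.h = 22  [logo.h = 22]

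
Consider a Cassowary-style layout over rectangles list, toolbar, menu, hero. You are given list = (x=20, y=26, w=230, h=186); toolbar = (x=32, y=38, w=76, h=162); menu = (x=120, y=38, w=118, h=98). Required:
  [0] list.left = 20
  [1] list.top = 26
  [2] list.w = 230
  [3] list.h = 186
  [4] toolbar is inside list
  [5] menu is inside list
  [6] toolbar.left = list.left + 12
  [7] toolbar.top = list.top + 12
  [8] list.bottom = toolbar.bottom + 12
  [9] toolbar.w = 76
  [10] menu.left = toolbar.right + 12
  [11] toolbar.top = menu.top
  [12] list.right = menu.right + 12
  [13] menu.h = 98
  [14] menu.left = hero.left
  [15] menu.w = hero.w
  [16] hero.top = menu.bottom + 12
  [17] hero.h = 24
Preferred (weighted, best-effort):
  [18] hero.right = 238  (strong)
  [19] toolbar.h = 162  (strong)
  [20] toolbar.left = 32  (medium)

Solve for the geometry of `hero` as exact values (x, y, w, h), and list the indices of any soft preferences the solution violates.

hero = (x=120, y=148, w=118, h=24)
violated soft preferences: none

1. hero.x = 120  [menu.left = hero.left]
2. hero.w = 118  [menu.w = hero.w]
3. hero.y = 148  [hero.top = menu.bottom + 12]
4. hero.h = 24  [hero.h = 24]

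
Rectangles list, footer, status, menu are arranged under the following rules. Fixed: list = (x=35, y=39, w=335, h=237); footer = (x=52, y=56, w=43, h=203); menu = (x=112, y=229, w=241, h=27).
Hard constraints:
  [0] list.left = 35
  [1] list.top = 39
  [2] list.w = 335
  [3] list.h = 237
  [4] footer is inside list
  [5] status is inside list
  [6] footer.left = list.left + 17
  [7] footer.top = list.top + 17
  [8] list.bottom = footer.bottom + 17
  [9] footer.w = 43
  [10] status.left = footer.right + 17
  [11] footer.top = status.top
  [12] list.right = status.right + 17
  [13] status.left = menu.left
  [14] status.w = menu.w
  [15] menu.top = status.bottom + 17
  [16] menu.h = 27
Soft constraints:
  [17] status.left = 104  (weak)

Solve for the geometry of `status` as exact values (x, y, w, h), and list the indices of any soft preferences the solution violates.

status = (x=112, y=56, w=241, h=156)
violated soft preferences: 17

1. status.x = 112  [status.left = footer.right + 17]
2. status.y = 56  [footer.top = status.top]
3. status.w = 241  [list.right = status.right + 17]
4. status.h = 156  [menu.top = status.bottom + 17]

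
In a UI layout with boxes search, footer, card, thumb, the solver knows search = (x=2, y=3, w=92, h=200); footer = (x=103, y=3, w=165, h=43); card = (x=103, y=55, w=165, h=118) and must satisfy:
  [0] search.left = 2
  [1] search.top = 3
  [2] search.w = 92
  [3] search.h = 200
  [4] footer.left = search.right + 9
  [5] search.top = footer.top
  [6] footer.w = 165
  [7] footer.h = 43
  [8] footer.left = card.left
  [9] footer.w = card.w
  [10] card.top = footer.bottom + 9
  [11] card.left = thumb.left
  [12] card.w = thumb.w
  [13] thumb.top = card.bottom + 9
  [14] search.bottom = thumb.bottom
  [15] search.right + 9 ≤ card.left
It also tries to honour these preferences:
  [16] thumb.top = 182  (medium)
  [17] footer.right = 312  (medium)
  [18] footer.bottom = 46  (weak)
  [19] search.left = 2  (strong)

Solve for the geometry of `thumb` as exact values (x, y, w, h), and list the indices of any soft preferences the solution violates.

thumb = (x=103, y=182, w=165, h=21)
violated soft preferences: 17

1. thumb.x = 103  [card.left = thumb.left]
2. thumb.w = 165  [card.w = thumb.w]
3. thumb.y = 182  [thumb.top = card.bottom + 9]
4. thumb.h = 21  [search.bottom = thumb.bottom]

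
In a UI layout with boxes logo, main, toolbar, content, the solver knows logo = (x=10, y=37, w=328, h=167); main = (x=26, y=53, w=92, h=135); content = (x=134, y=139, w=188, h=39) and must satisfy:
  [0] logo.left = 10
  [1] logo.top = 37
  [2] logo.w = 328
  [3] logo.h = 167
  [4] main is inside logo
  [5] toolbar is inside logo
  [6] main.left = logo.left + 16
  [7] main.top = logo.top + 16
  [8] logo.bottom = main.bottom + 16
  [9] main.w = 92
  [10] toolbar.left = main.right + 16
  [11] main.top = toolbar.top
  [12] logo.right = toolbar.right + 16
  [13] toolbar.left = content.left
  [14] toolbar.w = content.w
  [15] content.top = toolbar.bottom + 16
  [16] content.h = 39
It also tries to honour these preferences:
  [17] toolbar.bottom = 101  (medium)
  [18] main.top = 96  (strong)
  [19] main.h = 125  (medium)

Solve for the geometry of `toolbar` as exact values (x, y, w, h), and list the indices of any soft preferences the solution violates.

toolbar = (x=134, y=53, w=188, h=70)
violated soft preferences: 17, 18, 19

1. toolbar.x = 134  [toolbar.left = main.right + 16]
2. toolbar.y = 53  [main.top = toolbar.top]
3. toolbar.w = 188  [logo.right = toolbar.right + 16]
4. toolbar.h = 70  [content.top = toolbar.bottom + 16]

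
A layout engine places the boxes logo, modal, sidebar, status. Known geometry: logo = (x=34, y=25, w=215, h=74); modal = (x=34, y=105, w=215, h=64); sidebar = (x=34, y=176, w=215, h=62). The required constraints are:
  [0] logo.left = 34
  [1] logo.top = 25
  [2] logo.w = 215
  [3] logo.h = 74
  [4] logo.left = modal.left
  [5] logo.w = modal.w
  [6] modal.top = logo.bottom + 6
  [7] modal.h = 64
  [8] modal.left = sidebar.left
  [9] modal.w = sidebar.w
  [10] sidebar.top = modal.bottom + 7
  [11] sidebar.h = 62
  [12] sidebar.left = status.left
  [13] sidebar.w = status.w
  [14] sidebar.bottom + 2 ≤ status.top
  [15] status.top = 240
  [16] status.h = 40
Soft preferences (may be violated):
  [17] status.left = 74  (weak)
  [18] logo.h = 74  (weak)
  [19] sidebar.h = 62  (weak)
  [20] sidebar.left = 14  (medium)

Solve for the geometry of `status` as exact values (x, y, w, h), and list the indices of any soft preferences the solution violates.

1. status.x = 34  [sidebar.left = status.left]
2. status.w = 215  [sidebar.w = status.w]
3. status.y = 240  [status.top = 240]
4. status.h = 40  [status.h = 40]

status = (x=34, y=240, w=215, h=40)
violated soft preferences: 17, 20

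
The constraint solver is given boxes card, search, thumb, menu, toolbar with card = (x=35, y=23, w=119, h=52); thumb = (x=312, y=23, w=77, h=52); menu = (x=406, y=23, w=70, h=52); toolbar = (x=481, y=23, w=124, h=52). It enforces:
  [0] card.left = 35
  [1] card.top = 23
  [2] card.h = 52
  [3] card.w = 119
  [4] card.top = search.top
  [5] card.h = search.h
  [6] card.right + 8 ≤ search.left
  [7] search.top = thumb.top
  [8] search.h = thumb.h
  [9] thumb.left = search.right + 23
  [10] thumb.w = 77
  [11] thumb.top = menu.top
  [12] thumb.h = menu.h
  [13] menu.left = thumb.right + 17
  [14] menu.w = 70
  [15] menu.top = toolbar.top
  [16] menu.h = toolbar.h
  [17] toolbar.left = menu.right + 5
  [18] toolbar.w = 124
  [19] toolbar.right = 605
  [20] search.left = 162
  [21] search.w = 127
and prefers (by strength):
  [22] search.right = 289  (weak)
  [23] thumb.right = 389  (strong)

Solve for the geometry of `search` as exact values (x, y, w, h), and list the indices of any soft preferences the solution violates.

1. search.y = 23  [card.top = search.top]
2. search.h = 52  [card.h = search.h]
3. search.x = 162  [search.left = 162]
4. search.w = 127  [search.w = 127]

search = (x=162, y=23, w=127, h=52)
violated soft preferences: none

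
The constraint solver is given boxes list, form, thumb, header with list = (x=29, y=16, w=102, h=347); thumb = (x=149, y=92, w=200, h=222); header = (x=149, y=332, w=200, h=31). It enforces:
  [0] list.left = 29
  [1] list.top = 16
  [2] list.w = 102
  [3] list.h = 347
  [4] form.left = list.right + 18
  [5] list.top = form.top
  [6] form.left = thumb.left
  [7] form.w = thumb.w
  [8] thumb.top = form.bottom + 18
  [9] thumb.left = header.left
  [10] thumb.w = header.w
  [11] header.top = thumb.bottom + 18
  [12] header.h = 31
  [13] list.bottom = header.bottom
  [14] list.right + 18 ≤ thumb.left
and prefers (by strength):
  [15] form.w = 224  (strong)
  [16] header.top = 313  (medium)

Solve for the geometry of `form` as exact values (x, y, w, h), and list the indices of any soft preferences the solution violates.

1. form.x = 149  [form.left = list.right + 18]
2. form.y = 16  [list.top = form.top]
3. form.w = 200  [form.w = thumb.w]
4. form.h = 58  [thumb.top = form.bottom + 18]

form = (x=149, y=16, w=200, h=58)
violated soft preferences: 15, 16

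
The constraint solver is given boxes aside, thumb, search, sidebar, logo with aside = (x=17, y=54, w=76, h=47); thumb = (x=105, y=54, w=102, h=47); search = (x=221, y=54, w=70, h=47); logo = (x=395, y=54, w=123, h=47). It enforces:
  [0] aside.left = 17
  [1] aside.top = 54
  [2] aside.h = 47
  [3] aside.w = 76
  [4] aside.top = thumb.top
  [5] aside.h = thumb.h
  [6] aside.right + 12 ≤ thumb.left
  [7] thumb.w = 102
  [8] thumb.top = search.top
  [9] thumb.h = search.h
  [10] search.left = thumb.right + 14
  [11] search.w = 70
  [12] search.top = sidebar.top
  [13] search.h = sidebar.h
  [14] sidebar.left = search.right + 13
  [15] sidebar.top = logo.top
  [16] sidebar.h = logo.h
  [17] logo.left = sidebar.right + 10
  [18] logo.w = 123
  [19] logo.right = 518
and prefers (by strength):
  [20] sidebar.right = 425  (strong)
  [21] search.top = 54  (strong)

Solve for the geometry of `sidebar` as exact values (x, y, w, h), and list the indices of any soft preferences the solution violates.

1. sidebar.y = 54  [search.top = sidebar.top]
2. sidebar.h = 47  [search.h = sidebar.h]
3. sidebar.x = 304  [sidebar.left = search.right + 13]
4. sidebar.w = 81  [logo.left = sidebar.right + 10]

sidebar = (x=304, y=54, w=81, h=47)
violated soft preferences: 20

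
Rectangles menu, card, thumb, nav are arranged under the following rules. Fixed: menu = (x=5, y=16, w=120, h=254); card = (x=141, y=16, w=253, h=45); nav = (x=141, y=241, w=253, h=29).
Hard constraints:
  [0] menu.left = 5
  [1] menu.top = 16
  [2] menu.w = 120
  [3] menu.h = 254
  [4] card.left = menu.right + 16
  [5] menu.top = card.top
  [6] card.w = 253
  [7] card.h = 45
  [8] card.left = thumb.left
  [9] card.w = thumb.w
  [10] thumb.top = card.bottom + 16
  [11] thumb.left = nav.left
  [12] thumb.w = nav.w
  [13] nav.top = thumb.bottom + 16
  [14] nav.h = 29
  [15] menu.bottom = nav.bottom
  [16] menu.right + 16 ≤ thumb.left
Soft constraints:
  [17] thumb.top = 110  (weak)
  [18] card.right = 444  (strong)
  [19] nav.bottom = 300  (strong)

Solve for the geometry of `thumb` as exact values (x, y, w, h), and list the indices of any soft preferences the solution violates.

1. thumb.x = 141  [card.left = thumb.left]
2. thumb.w = 253  [card.w = thumb.w]
3. thumb.y = 77  [thumb.top = card.bottom + 16]
4. thumb.h = 148  [nav.top = thumb.bottom + 16]

thumb = (x=141, y=77, w=253, h=148)
violated soft preferences: 17, 18, 19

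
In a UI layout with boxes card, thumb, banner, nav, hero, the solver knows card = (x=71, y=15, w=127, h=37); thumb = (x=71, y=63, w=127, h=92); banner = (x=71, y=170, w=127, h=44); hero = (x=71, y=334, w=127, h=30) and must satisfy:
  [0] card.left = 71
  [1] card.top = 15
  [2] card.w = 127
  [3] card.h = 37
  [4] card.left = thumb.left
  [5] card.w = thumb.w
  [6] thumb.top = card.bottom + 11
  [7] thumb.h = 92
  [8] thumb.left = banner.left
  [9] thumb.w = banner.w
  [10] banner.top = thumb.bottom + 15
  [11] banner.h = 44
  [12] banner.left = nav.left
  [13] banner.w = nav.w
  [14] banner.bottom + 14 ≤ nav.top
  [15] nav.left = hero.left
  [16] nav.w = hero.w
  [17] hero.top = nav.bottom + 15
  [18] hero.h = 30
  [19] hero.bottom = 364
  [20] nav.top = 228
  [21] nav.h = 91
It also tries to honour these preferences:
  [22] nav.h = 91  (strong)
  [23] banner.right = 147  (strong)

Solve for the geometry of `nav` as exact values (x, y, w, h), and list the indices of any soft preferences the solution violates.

nav = (x=71, y=228, w=127, h=91)
violated soft preferences: 23

1. nav.x = 71  [banner.left = nav.left]
2. nav.w = 127  [banner.w = nav.w]
3. nav.y = 228  [nav.top = 228]
4. nav.h = 91  [nav.h = 91]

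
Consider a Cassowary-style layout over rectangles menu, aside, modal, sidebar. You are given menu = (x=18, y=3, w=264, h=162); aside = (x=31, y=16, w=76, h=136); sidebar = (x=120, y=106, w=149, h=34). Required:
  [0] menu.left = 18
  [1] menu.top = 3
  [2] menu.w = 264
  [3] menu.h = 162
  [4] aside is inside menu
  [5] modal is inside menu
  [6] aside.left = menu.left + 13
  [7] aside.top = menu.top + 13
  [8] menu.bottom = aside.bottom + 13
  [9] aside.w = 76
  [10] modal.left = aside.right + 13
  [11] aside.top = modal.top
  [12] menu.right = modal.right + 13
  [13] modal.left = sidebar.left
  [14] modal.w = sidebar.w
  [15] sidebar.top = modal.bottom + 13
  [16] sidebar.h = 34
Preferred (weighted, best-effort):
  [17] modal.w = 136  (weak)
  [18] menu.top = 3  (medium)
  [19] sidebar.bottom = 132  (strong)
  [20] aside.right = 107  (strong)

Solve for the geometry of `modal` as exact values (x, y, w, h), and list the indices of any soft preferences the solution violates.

1. modal.x = 120  [modal.left = aside.right + 13]
2. modal.y = 16  [aside.top = modal.top]
3. modal.w = 149  [menu.right = modal.right + 13]
4. modal.h = 77  [sidebar.top = modal.bottom + 13]

modal = (x=120, y=16, w=149, h=77)
violated soft preferences: 17, 19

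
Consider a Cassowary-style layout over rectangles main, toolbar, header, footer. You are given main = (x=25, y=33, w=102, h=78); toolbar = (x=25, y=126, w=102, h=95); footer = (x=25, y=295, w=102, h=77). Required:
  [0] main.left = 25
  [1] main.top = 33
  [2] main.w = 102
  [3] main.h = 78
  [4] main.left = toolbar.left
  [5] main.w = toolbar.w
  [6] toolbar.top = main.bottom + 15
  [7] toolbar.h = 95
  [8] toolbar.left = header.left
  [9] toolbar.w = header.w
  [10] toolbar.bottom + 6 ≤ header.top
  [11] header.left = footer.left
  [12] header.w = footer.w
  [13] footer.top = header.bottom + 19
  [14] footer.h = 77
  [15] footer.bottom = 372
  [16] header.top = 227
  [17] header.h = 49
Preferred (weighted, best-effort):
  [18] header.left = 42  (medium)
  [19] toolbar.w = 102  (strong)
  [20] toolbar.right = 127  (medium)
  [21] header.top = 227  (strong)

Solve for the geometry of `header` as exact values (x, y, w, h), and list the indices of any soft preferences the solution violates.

1. header.x = 25  [toolbar.left = header.left]
2. header.w = 102  [toolbar.w = header.w]
3. header.y = 227  [header.top = 227]
4. header.h = 49  [header.h = 49]

header = (x=25, y=227, w=102, h=49)
violated soft preferences: 18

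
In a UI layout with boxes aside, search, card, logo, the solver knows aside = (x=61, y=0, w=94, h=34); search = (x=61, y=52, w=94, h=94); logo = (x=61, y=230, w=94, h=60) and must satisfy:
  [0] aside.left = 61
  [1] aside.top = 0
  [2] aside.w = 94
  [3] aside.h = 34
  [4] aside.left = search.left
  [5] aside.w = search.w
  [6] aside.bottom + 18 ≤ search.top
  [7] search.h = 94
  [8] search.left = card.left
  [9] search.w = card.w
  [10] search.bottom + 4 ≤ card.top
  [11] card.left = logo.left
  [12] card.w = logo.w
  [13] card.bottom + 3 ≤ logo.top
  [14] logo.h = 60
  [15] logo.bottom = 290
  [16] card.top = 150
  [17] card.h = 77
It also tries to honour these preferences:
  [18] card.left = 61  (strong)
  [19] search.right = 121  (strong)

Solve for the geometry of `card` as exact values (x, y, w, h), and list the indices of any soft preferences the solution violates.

card = (x=61, y=150, w=94, h=77)
violated soft preferences: 19

1. card.x = 61  [search.left = card.left]
2. card.w = 94  [search.w = card.w]
3. card.y = 150  [card.top = 150]
4. card.h = 77  [card.h = 77]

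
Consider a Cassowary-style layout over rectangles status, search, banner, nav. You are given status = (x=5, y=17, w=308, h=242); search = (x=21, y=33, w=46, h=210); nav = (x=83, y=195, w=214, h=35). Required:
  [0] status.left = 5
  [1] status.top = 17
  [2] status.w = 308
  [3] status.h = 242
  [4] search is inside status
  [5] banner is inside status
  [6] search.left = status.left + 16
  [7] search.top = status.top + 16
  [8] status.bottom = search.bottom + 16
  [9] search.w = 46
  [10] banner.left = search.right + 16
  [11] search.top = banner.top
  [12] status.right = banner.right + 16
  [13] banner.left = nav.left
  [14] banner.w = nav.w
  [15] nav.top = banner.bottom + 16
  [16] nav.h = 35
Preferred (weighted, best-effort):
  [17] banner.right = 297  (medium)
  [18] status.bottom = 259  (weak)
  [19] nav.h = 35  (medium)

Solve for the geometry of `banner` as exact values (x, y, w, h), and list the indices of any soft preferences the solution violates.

banner = (x=83, y=33, w=214, h=146)
violated soft preferences: none

1. banner.x = 83  [banner.left = search.right + 16]
2. banner.y = 33  [search.top = banner.top]
3. banner.w = 214  [status.right = banner.right + 16]
4. banner.h = 146  [nav.top = banner.bottom + 16]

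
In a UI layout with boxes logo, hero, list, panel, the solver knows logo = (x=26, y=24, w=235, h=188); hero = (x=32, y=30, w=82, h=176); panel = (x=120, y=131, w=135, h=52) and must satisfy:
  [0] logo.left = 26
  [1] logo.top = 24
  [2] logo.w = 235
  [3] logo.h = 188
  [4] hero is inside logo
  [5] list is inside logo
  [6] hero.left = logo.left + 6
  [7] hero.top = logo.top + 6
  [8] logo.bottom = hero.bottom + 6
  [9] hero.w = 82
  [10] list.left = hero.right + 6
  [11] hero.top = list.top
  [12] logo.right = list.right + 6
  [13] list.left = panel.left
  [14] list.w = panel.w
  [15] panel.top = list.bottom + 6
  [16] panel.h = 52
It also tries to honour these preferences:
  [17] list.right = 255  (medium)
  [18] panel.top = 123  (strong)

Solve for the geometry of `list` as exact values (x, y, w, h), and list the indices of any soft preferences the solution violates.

list = (x=120, y=30, w=135, h=95)
violated soft preferences: 18

1. list.x = 120  [list.left = hero.right + 6]
2. list.y = 30  [hero.top = list.top]
3. list.w = 135  [logo.right = list.right + 6]
4. list.h = 95  [panel.top = list.bottom + 6]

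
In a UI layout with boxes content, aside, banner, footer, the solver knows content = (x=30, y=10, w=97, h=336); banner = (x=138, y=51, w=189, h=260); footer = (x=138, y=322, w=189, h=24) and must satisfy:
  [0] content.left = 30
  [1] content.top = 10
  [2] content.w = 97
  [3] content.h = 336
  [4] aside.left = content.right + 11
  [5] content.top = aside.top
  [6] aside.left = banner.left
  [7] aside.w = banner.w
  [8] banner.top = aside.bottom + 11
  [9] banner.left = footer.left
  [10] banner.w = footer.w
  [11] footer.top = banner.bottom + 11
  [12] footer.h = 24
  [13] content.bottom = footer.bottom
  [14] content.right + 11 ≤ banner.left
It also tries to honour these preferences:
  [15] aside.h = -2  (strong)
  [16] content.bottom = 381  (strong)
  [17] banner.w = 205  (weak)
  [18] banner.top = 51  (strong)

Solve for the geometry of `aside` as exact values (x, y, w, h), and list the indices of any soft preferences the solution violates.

aside = (x=138, y=10, w=189, h=30)
violated soft preferences: 15, 16, 17

1. aside.x = 138  [aside.left = content.right + 11]
2. aside.y = 10  [content.top = aside.top]
3. aside.w = 189  [aside.w = banner.w]
4. aside.h = 30  [banner.top = aside.bottom + 11]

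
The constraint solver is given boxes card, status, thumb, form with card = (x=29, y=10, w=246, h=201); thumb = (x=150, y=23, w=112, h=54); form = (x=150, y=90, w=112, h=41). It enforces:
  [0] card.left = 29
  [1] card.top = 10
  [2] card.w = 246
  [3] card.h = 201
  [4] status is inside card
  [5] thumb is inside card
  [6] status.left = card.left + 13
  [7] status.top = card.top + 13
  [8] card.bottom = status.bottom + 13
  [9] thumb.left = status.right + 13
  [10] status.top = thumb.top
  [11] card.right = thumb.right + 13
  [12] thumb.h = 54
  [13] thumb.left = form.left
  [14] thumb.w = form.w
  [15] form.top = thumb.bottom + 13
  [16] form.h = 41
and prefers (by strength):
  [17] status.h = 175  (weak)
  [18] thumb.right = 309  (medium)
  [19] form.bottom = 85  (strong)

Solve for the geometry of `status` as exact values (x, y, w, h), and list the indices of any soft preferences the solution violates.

status = (x=42, y=23, w=95, h=175)
violated soft preferences: 18, 19

1. status.x = 42  [status.left = card.left + 13]
2. status.y = 23  [status.top = card.top + 13]
3. status.h = 175  [card.bottom = status.bottom + 13]
4. status.w = 95  [thumb.left = status.right + 13]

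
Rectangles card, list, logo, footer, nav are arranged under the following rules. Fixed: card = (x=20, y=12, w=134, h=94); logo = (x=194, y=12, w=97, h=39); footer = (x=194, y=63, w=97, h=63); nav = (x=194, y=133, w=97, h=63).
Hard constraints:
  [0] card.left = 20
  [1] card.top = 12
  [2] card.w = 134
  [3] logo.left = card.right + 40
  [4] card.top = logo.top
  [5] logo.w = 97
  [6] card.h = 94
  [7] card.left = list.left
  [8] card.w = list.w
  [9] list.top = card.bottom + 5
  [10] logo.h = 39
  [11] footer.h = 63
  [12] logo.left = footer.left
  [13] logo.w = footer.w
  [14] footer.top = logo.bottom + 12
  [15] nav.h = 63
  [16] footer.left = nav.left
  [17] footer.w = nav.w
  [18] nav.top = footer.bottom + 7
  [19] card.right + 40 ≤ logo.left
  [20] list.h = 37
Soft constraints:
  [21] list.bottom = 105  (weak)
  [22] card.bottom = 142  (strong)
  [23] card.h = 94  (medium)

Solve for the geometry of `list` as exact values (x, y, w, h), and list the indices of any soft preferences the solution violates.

list = (x=20, y=111, w=134, h=37)
violated soft preferences: 21, 22

1. list.x = 20  [card.left = list.left]
2. list.w = 134  [card.w = list.w]
3. list.y = 111  [list.top = card.bottom + 5]
4. list.h = 37  [list.h = 37]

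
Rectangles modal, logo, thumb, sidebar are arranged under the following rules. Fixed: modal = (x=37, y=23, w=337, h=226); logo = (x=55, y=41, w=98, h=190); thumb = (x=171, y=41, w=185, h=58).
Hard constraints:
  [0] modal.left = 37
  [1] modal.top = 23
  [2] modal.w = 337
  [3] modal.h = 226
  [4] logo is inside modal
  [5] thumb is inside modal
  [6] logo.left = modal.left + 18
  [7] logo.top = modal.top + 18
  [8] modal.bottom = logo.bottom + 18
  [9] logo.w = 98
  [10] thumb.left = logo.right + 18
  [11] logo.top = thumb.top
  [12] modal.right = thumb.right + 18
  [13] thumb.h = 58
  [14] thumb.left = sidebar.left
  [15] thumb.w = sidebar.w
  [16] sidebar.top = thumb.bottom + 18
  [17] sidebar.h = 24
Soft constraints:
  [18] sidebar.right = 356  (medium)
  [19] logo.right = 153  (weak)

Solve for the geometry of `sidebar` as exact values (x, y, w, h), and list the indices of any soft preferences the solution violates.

1. sidebar.x = 171  [thumb.left = sidebar.left]
2. sidebar.w = 185  [thumb.w = sidebar.w]
3. sidebar.y = 117  [sidebar.top = thumb.bottom + 18]
4. sidebar.h = 24  [sidebar.h = 24]

sidebar = (x=171, y=117, w=185, h=24)
violated soft preferences: none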